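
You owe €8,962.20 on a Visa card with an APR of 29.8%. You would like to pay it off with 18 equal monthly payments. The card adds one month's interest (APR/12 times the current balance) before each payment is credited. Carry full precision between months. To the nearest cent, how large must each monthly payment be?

Monthly rate r = 29.8%/12 = 2.48333% = 0.0248333.
Level-payment amortization: P = B₀·r / (1 − (1+r)^(−n)) = 8962.20·0.0248333 / (1 − 1.02483^(−18)).
Denominator 1 − (1+r)^(−18) = 0.356954606.
P = 222.561 / 0.356954606 ≈ 623.50.

€623.50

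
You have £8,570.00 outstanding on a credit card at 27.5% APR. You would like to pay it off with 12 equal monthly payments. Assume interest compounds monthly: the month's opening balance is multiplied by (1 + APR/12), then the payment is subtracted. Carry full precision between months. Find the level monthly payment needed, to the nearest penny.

£824.96

Monthly rate r = 27.5%/12 = 2.29167% = 0.0229167.
Level-payment amortization: P = B₀·r / (1 − (1+r)^(−n)) = 8570.00·0.0229167 / (1 − 1.02292^(−12)).
Denominator 1 − (1+r)^(−12) = 0.23806672.
P = 196.396 / 0.23806672 ≈ 824.96.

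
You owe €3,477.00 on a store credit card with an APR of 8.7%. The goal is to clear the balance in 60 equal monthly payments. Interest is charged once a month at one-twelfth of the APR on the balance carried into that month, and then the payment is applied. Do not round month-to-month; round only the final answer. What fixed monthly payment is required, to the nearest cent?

€71.67

Monthly rate r = 8.7%/12 = 0.725% = 0.00725.
Level-payment amortization: P = B₀·r / (1 − (1+r)^(−n)) = 3477.00·0.00725 / (1 − 1.00725^(−60)).
Denominator 1 − (1+r)^(−60) = 0.351718787.
P = 25.2082 / 0.351718787 ≈ 71.67.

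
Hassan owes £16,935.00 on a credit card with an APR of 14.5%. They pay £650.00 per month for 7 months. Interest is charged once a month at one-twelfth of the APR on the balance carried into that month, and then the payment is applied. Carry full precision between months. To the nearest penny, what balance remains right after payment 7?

£13,702.10

Monthly rate r = 14.5%/12 = 1.20833% = 0.0120833.
Each month: B ← B·(1+r) − £650.00.
Month 1: interest £204.63; balance after payment £16,489.63.
Month 2: interest £199.25; balance after payment £16,038.88.
Month 3: interest £193.80; balance after payment £15,582.68.
Month 4: interest £188.29; balance after payment £15,120.97.
Month 5: interest £182.71; balance after payment £14,653.69.
Month 6: interest £177.07; balance after payment £14,180.75.
Month 7: interest £171.35; balance after payment £13,702.10.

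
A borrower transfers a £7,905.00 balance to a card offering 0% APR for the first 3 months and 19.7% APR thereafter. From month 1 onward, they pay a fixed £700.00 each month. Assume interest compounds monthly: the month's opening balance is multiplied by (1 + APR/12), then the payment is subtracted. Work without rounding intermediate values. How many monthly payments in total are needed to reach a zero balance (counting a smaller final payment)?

12 payments

Promo months 1–3 at r₀ = 0%/12 = 0; months 4+ at r₁ = 19.7%/12 = 0.0164167.
After month 3 (no interest yet): B = £7,905.00 − 3·£700.00 = £5,805.00.
Then at r₁ with £700.00/mo: n₂ = −ln(1 − r₁·B/P)/ln(1+r₁) ≈ 8.99 → 9 more payments.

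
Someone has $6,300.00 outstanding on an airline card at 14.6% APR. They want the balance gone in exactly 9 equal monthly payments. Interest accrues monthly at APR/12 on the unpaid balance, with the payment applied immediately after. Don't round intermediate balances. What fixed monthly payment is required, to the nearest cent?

$743.27

Monthly rate r = 14.6%/12 = 1.21667% = 0.0121667.
Level-payment amortization: P = B₀·r / (1 − (1+r)^(−n)) = 6300.00·0.0121667 / (1 − 1.01217^(−9)).
Denominator 1 − (1+r)^(−9) = 0.103125403.
P = 76.65 / 0.103125403 ≈ 743.27.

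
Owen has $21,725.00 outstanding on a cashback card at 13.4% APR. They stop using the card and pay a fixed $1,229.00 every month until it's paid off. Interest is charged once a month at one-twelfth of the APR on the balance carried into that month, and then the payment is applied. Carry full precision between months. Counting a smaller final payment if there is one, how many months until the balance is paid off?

Monthly rate r = 13.4%/12 = 1.11667% = 0.0111667.
Recurrence: B ← B·(1+r) − $1,229.00.
Month 1: interest $242.60; balance after payment $20,738.60.
Month 2: interest $231.58; balance after payment $19,741.18.
Closed form: n = −ln(1 − rB₀/P)/ln(1+r) = −ln(0.80261)/ln(1.01117) ≈ 19.801, so the balance reaches zero during payment 20.

20 payments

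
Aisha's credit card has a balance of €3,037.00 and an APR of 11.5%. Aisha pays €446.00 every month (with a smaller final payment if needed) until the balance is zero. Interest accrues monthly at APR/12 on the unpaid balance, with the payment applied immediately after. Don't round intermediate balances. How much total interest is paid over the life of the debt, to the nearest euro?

€119

Monthly rate r = 11.5%/12 = 0.958333% = 0.00958333.
Payoff takes n = ⌈−ln(1 − rB₀/P)/ln(1+r)⌉ = ⌈7.075⌉ = 8 payments; the last is €33.80.
Total paid = 7·€446.00 + €33.80 = €3,155.80.
Total interest = total paid − principal = €3,155.80 − €3,037.00 = €118.80.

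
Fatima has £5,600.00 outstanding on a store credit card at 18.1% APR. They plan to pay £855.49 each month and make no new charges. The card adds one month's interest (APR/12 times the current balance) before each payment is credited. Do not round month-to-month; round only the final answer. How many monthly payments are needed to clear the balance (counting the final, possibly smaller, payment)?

Monthly rate r = 18.1%/12 = 1.50833% = 0.0150833.
Recurrence: B ← B·(1+r) − £855.49.
Month 1: interest £84.47; balance after payment £4,828.98.
Month 2: interest £72.84; balance after payment £4,046.32.
Closed form: n = −ln(1 − rB₀/P)/ln(1+r) = −ln(0.90127)/ln(1.01508) ≈ 6.944, so the balance reaches zero during payment 7.

7 months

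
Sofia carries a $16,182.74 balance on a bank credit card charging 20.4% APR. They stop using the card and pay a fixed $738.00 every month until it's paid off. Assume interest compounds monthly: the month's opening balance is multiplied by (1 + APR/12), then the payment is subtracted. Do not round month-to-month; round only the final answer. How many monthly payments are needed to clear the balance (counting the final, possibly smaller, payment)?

Monthly rate r = 20.4%/12 = 1.7% = 0.017.
Recurrence: B ← B·(1+r) − $738.00.
Month 1: interest $275.11; balance after payment $15,719.85.
Month 2: interest $267.24; balance after payment $15,249.08.
Closed form: n = −ln(1 − rB₀/P)/ln(1+r) = −ln(0.62723)/ln(1.017) ≈ 27.671, so the balance reaches zero during payment 28.

28 payments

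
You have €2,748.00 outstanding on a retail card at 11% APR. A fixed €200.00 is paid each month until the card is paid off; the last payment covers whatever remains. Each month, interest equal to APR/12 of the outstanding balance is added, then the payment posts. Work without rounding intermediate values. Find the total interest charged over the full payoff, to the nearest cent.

Monthly rate r = 11%/12 = 0.916667% = 0.00916667.
Payoff takes n = ⌈−ln(1 − rB₀/P)/ln(1+r)⌉ = ⌈14.753⌉ = 15 payments; the last is €150.72.
Total paid = 14·€200.00 + €150.72 = €2,950.72.
Total interest = total paid − principal = €2,950.72 − €2,748.00 = €202.72.

€202.72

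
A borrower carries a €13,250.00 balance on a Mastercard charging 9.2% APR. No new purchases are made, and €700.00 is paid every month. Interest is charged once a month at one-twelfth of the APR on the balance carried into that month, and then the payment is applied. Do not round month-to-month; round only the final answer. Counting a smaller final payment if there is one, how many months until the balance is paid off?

Monthly rate r = 9.2%/12 = 0.766667% = 0.00766667.
Recurrence: B ← B·(1+r) − €700.00.
Month 1: interest €101.58; balance after payment €12,651.58.
Month 2: interest €97.00; balance after payment €12,048.58.
Closed form: n = −ln(1 − rB₀/P)/ln(1+r) = −ln(0.85488)/ln(1.00767) ≈ 20.530, so the balance reaches zero during payment 21.

21 months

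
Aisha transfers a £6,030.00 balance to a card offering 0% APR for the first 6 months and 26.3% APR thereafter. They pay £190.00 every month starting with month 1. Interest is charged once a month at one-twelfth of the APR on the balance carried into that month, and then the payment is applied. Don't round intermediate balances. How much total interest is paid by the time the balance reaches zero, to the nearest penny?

Promo months 1–6 at r₀ = 0%/12 = 0; months 7+ at r₁ = 26.3%/12 = 0.0219167.
After month 6 (no interest yet): B = £6,030.00 − 6·£190.00 = £4,890.00.
Then at r₁ with £190.00/mo: n₂ = −ln(1 − r₁·B/P)/ln(1+r₁) ≈ 38.30 → 39 more payments.
Total paid = 44·£190.00 + £56.75 = £8,416.75; interest = £8,416.75 − £6,030.00 = £2,386.75.

£2,386.75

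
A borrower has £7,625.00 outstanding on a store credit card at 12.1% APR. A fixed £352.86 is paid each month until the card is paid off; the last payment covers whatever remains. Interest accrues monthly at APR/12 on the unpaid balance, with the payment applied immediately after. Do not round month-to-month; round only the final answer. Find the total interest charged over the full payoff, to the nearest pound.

Monthly rate r = 12.1%/12 = 1.00833% = 0.0100833.
Payoff takes n = ⌈−ln(1 − rB₀/P)/ln(1+r)⌉ = ⌈24.496⌉ = 25 payments; the last is £175.40.
Total paid = 24·£352.86 + £175.40 = £8,644.04.
Total interest = total paid − principal = £8,644.04 − £7,625.00 = £1,019.04.

£1,019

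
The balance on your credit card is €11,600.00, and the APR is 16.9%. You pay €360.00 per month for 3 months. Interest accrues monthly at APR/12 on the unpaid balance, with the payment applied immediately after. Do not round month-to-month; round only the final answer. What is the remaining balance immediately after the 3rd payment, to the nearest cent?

€11,001.75

Monthly rate r = 16.9%/12 = 1.40833% = 0.0140833.
Each month: B ← B·(1+r) − €360.00.
Month 1: interest €163.37; balance after payment €11,403.37.
Month 2: interest €160.60; balance after payment €11,203.96.
Month 3: interest €157.79; balance after payment €11,001.75.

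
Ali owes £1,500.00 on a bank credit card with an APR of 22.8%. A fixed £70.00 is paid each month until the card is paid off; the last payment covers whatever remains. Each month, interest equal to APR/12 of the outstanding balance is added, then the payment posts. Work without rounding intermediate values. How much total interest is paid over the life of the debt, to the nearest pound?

Monthly rate r = 22.8%/12 = 1.9% = 0.019.
Payoff takes n = ⌈−ln(1 − rB₀/P)/ln(1+r)⌉ = ⌈27.776⌉ = 28 payments; the last is £54.47.
Total paid = 27·£70.00 + £54.47 = £1,944.47.
Total interest = total paid − principal = £1,944.47 − £1,500.00 = £444.47.

£444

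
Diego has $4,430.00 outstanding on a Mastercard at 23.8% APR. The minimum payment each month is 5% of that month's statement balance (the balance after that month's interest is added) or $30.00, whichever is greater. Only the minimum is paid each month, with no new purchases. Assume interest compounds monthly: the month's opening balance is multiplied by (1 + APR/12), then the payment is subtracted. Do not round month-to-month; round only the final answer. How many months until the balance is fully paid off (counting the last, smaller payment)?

Monthly rate r = 23.8%/12 = 1.98333% = 0.0198333.
While 5% of the post-interest balance exceeds $30.00, each month B ← (B·(1+r))·(1 − 0.05), i.e. B shrinks by the factor (1+r)·0.95 = 0.96884.
This holds for months 1–64. Entering month 65 the balance is $584.23; 5% of the post-interest balance is now below $30.00, so the flat $30.00 minimum applies from here.
From month 65 a fixed $30.00 at rate r clears $584.23 in 25 more payments. Total: 64 + 25 = 89 months.

89 months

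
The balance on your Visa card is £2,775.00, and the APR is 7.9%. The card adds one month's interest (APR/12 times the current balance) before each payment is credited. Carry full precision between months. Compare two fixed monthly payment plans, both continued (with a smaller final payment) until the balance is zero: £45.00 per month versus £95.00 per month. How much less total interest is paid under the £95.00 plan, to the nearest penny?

£479.76

Monthly rate r = 7.9%/12 = 0.658333% = 0.00658333.
At £45.00/mo: n = ⌈−ln(1 − rB₀/P)/ln(1+r)⌉ = 80 payments (last £16.84); total interest = total paid − £2,775.00 = £796.84.
At £95.00/mo: 33 payments (last £52.08); total interest £317.08.
Interest saved = £796.84 − £317.08 = £479.76.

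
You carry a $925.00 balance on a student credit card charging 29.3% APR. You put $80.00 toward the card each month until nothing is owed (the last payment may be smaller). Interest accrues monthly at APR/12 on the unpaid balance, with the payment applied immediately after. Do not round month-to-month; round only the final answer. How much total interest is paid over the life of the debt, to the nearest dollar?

$175

Monthly rate r = 29.3%/12 = 2.44167% = 0.0244167.
Payoff takes n = ⌈−ln(1 − rB₀/P)/ln(1+r)⌉ = ⌈13.751⌉ = 14 payments; the last is $60.29.
Total paid = 13·$80.00 + $60.29 = $1,100.29.
Total interest = total paid − principal = $1,100.29 − $925.00 = $175.29.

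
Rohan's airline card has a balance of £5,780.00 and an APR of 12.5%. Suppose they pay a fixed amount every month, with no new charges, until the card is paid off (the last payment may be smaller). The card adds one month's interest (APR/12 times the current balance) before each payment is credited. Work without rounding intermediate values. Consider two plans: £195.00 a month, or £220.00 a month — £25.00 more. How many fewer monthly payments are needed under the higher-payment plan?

Monthly rate r = 12.5%/12 = 1.04167% = 0.0104167.
At £195.00/mo: n = ⌈−ln(1 − rB₀/P)/ln(1+r)⌉ = 36 payments (last £123.89); total interest = total paid − £5,780.00 = £1,168.89.
At £220.00/mo: 31 payments (last £188.51); total interest £1,008.51.
Payments saved = 36 − 31 = 5.

5 fewer payments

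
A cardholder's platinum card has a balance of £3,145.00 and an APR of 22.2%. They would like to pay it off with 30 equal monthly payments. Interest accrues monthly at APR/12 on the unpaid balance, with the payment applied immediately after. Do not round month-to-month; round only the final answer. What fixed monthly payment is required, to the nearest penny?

£137.54

Monthly rate r = 22.2%/12 = 1.85% = 0.0185.
Level-payment amortization: P = B₀·r / (1 − (1+r)^(−n)) = 3145.00·0.0185 / (1 − 1.0185^(−30)).
Denominator 1 − (1+r)^(−30) = 0.423009052.
P = 58.1825 / 0.423009052 ≈ 137.54.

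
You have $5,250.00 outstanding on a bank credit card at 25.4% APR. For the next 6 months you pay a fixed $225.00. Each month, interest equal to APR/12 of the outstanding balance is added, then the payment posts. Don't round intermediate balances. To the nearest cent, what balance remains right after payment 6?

Monthly rate r = 25.4%/12 = 2.11667% = 0.0211667.
Each month: B ← B·(1+r) − $225.00.
Month 1: interest $111.12; balance after payment $5,136.12.
Month 2: interest $108.71; balance after payment $5,019.84.
Month 3: interest $106.25; balance after payment $4,901.09.
Month 4: interest $103.74; balance after payment $4,779.83.
Month 5: interest $101.17; balance after payment $4,656.01.
Month 6: interest $98.55; balance after payment $4,529.56.

$4,529.56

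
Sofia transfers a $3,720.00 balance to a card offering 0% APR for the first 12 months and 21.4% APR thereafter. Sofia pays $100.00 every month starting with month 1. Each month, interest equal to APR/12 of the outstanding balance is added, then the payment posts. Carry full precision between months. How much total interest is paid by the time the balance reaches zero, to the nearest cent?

Promo months 1–12 at r₀ = 0%/12 = 0; months 13+ at r₁ = 21.4%/12 = 0.0178333.
After month 12 (no interest yet): B = $3,720.00 − 12·$100.00 = $2,520.00.
Then at r₁ with $100.00/mo: n₂ = −ln(1 − r₁·B/P)/ln(1+r₁) ≈ 33.76 → 34 more payments.
Total paid = 45·$100.00 + $76.15 = $4,576.15; interest = $4,576.15 − $3,720.00 = $856.15.

$856.15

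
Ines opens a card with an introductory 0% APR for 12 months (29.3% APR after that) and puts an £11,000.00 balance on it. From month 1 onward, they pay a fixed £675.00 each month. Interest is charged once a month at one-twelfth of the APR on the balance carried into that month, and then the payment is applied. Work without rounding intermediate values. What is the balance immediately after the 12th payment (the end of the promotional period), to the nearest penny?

Promo months 1–12 at r₀ = 0%/12 = 0; months 13+ at r₁ = 29.3%/12 = 0.0244167.
After month 12 (no interest yet): B = £11,000.00 − 12·£675.00 = £2,900.00.

£2,900.00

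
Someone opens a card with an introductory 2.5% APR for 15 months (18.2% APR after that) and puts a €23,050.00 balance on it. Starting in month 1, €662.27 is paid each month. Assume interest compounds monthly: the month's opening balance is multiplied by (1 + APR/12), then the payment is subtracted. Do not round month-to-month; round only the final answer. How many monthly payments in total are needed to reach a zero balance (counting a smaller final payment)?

41 payments

Promo months 1–15 at r₀ = 2.5%/12 = 0.00208333; months 16+ at r₁ = 18.2%/12 = 0.0151667.
After month 15: iterate B ← B·(1+r₀) − €662.27 for 15 months → €13,700.67.
Then at r₁ with €662.27/mo: n₂ = −ln(1 − r₁·B/P)/ln(1+r₁) ≈ 25.01 → 26 more payments.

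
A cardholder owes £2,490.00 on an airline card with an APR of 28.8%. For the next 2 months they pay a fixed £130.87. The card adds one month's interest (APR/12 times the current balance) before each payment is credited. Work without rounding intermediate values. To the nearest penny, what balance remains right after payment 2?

£2,346.07

Monthly rate r = 28.8%/12 = 2.4% = 0.024.
Each month: B ← B·(1+r) − £130.87.
Month 1: interest £59.76; balance after payment £2,418.89.
Month 2: interest £58.05; balance after payment £2,346.07.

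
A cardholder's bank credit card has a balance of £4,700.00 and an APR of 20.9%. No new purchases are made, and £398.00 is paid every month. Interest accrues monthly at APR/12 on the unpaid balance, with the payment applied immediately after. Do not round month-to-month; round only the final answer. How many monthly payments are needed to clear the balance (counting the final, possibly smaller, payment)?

Monthly rate r = 20.9%/12 = 1.74167% = 0.0174167.
Recurrence: B ← B·(1+r) − £398.00.
Month 1: interest £81.86; balance after payment £4,383.86.
Month 2: interest £76.35; balance after payment £4,062.21.
Closed form: n = −ln(1 − rB₀/P)/ln(1+r) = −ln(0.79433)/ln(1.01742) ≈ 13.336, so the balance reaches zero during payment 14.

14 months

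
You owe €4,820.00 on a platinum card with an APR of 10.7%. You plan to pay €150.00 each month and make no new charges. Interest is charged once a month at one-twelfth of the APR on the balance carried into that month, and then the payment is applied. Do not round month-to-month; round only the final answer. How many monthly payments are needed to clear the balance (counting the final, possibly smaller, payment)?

Monthly rate r = 10.7%/12 = 0.891667% = 0.00891667.
Recurrence: B ← B·(1+r) − €150.00.
Month 1: interest €42.98; balance after payment €4,712.98.
Month 2: interest €42.02; balance after payment €4,605.00.
Closed form: n = −ln(1 − rB₀/P)/ln(1+r) = −ln(0.71348)/ln(1.00892) ≈ 38.031, so the balance reaches zero during payment 39.

39 months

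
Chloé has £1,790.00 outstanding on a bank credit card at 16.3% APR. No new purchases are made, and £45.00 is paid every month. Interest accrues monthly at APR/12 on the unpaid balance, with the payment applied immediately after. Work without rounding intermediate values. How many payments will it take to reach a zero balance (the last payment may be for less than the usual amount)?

58 payments

Monthly rate r = 16.3%/12 = 1.35833% = 0.0135833.
Recurrence: B ← B·(1+r) − £45.00.
Month 1: interest £24.31; balance after payment £1,769.31.
Month 2: interest £24.03; balance after payment £1,748.35.
Closed form: n = −ln(1 − rB₀/P)/ln(1+r) = −ln(0.45969)/ln(1.01358) ≈ 57.606, so the balance reaches zero during payment 58.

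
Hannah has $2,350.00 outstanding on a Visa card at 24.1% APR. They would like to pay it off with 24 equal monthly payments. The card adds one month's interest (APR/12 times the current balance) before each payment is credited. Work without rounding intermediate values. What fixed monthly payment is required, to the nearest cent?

$124.36

Monthly rate r = 24.1%/12 = 2.00833% = 0.0200833.
Level-payment amortization: P = B₀·r / (1 − (1+r)^(−n)) = 2350.00·0.0200833 / (1 − 1.02008^(−24)).
Denominator 1 − (1+r)^(−24) = 0.37949633.
P = 47.1958 / 0.37949633 ≈ 124.36.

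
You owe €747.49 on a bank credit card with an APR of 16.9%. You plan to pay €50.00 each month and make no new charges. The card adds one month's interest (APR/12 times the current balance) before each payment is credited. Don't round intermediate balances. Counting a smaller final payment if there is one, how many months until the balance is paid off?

17 months

Monthly rate r = 16.9%/12 = 1.40833% = 0.0140833.
Recurrence: B ← B·(1+r) − €50.00.
Month 1: interest €10.53; balance after payment €708.02.
Month 2: interest €9.97; balance after payment €667.99.
Closed form: n = −ln(1 − rB₀/P)/ln(1+r) = −ln(0.78946)/ln(1.01408) ≈ 16.904, so the balance reaches zero during payment 17.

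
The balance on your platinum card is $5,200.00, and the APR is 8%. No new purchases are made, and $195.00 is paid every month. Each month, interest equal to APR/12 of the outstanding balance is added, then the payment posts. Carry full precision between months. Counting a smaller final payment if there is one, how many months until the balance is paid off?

30 months

Monthly rate r = 8%/12 = 0.666667% = 0.00666667.
Recurrence: B ← B·(1+r) − $195.00.
Month 1: interest $34.67; balance after payment $5,039.67.
Month 2: interest $33.60; balance after payment $4,878.26.
Closed form: n = −ln(1 − rB₀/P)/ln(1+r) = −ln(0.82222)/ln(1.00667) ≈ 29.459, so the balance reaches zero during payment 30.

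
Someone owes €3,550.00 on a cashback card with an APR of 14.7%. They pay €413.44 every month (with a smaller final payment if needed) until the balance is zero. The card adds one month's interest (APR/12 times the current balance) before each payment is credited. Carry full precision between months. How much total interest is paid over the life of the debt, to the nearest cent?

Monthly rate r = 14.7%/12 = 1.225% = 0.01225.
Payoff takes n = ⌈−ln(1 − rB₀/P)/ln(1+r)⌉ = ⌈9.128⌉ = 10 payments; the last is €53.17.
Total paid = 9·€413.44 + €53.17 = €3,774.13.
Total interest = total paid − principal = €3,774.13 − €3,550.00 = €224.13.

€224.13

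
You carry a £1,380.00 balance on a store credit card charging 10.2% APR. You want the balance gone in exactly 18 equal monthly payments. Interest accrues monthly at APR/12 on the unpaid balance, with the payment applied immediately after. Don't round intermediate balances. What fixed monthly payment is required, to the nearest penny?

£83.01

Monthly rate r = 10.2%/12 = 0.85% = 0.0085.
Level-payment amortization: P = B₀·r / (1 − (1+r)^(−n)) = 1380.00·0.0085 / (1 − 1.0085^(−18)).
Denominator 1 − (1+r)^(−18) = 0.141315242.
P = 11.73 / 0.141315242 ≈ 83.01.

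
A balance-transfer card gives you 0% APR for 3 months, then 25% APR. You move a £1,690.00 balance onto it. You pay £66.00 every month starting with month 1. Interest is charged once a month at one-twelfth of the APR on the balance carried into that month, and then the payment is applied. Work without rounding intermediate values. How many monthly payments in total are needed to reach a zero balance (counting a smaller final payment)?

34 payments

Promo months 1–3 at r₀ = 0%/12 = 0; months 4+ at r₁ = 25%/12 = 0.0208333.
After month 3 (no interest yet): B = £1,690.00 − 3·£66.00 = £1,492.00.
Then at r₁ with £66.00/mo: n₂ = −ln(1 − r₁·B/P)/ln(1+r₁) ≈ 30.88 → 31 more payments.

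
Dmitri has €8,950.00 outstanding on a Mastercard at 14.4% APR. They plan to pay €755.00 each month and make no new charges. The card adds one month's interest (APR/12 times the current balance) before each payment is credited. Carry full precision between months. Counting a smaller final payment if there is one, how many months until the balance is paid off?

Monthly rate r = 14.4%/12 = 1.2% = 0.012.
Recurrence: B ← B·(1+r) − €755.00.
Month 1: interest €107.40; balance after payment €8,302.40.
Month 2: interest €99.63; balance after payment €7,647.03.
Closed form: n = −ln(1 − rB₀/P)/ln(1+r) = −ln(0.85775)/ln(1.012) ≈ 12.864, so the balance reaches zero during payment 13.

13 payments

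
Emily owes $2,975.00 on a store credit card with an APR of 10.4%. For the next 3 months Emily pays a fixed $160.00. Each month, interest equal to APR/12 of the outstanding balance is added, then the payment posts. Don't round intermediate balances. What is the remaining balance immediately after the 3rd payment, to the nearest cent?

$2,568.85

Monthly rate r = 10.4%/12 = 0.866667% = 0.00866667.
Each month: B ← B·(1+r) − $160.00.
Month 1: interest $25.78; balance after payment $2,840.78.
Month 2: interest $24.62; balance after payment $2,705.40.
Month 3: interest $23.45; balance after payment $2,568.85.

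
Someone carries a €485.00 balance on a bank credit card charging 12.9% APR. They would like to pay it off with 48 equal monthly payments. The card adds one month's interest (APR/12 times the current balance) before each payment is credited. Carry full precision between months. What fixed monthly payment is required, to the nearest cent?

Monthly rate r = 12.9%/12 = 1.075% = 0.01075.
Level-payment amortization: P = B₀·r / (1 − (1+r)^(−n)) = 485.00·0.01075 / (1 − 1.01075^(−48)).
Denominator 1 − (1+r)^(−48) = 0.4014506.
P = 5.21375 / 0.4014506 ≈ 12.99.

€12.99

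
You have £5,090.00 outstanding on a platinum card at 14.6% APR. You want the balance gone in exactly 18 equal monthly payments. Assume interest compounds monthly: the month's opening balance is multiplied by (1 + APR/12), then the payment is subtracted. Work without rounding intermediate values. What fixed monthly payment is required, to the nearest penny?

£316.58

Monthly rate r = 14.6%/12 = 1.21667% = 0.0121667.
Level-payment amortization: P = B₀·r / (1 − (1+r)^(−n)) = 5090.00·0.0121667 / (1 − 1.01217^(−18)).
Denominator 1 − (1+r)^(−18) = 0.195615957.
P = 61.9283 / 0.195615957 ≈ 316.58.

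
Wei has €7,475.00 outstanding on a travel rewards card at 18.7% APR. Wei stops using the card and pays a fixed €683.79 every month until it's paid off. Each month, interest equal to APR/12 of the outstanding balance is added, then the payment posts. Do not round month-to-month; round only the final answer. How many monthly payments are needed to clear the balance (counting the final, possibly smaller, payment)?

13 months

Monthly rate r = 18.7%/12 = 1.55833% = 0.0155833.
Recurrence: B ← B·(1+r) − €683.79.
Month 1: interest €116.49; balance after payment €6,907.70.
Month 2: interest €107.64; balance after payment €6,331.55.
Closed form: n = −ln(1 − rB₀/P)/ln(1+r) = −ln(0.82965)/ln(1.01558) ≈ 12.077, so the balance reaches zero during payment 13.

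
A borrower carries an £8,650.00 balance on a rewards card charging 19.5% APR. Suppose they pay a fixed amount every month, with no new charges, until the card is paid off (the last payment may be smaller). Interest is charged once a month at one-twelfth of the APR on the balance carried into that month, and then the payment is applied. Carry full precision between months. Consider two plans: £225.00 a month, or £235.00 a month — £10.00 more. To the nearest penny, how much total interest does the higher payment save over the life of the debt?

£389.59

Monthly rate r = 19.5%/12 = 1.625% = 0.01625.
At £225.00/mo: n = ⌈−ln(1 − rB₀/P)/ln(1+r)⌉ = 61 payments (last £180.71); total interest = total paid − £8,650.00 = £5,030.71.
At £235.00/mo: 57 payments (last £131.12); total interest £4,641.12.
Interest saved = £5,030.71 − £4,641.12 = £389.59.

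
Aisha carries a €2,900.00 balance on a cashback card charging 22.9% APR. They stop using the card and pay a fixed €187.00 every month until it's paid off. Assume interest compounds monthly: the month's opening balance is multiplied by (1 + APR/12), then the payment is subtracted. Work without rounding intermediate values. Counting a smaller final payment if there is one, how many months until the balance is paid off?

Monthly rate r = 22.9%/12 = 1.90833% = 0.0190833.
Recurrence: B ← B·(1+r) − €187.00.
Month 1: interest €55.34; balance after payment €2,768.34.
Month 2: interest €52.83; balance after payment €2,634.17.
Closed form: n = −ln(1 − rB₀/P)/ln(1+r) = −ln(0.70406)/ln(1.01908) ≈ 18.563, so the balance reaches zero during payment 19.

19 payments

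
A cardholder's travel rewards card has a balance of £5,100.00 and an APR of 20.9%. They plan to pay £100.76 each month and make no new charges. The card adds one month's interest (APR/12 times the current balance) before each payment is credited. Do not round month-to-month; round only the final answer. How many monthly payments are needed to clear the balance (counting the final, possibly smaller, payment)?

124 payments

Monthly rate r = 20.9%/12 = 1.74167% = 0.0174167.
Recurrence: B ← B·(1+r) − £100.76.
Month 1: interest £88.83; balance after payment £5,088.06.
Month 2: interest £88.62; balance after payment £5,075.92.
Closed form: n = −ln(1 − rB₀/P)/ln(1+r) = −ln(0.11845)/ln(1.01742) ≈ 123.548, so the balance reaches zero during payment 124.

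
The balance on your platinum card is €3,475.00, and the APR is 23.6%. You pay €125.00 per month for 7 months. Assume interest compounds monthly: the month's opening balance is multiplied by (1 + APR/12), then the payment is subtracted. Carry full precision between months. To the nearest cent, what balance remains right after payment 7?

Monthly rate r = 23.6%/12 = 1.96667% = 0.0196667.
Each month: B ← B·(1+r) − €125.00.
Month 1: interest €68.34; balance after payment €3,418.34.
Month 2: interest €67.23; balance after payment €3,360.57.
Month 3: interest €66.09; balance after payment €3,301.66.
Month 4: interest €64.93; balance after payment €3,241.59.
Month 5: interest €63.75; balance after payment €3,180.34.
Month 6: interest €62.55; balance after payment €3,117.89.
Month 7: interest €61.32; balance after payment €3,054.21.

€3,054.21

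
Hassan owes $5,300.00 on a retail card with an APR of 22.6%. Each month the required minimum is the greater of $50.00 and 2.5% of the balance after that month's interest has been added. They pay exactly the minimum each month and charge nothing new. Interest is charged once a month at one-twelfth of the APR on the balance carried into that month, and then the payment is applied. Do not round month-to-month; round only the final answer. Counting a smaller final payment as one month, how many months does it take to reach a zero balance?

222 months

Monthly rate r = 22.6%/12 = 1.88333% = 0.0188333.
While 2.5% of the post-interest balance exceeds $50.00, each month B ← (B·(1+r))·(1 − 0.025), i.e. B shrinks by the factor (1+r)·0.975 = 0.99336.
This holds for months 1–150. Entering month 151 the balance is $1,951.82; 2.5% of the post-interest balance is now below $50.00, so the flat $50.00 minimum applies from here.
From month 151 a fixed $50.00 at rate r clears $1,951.82 in 72 more payments. Total: 150 + 72 = 222 months.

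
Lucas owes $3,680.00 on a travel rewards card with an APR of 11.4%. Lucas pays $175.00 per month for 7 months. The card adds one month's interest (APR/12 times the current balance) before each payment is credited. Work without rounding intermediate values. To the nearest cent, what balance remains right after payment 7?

Monthly rate r = 11.4%/12 = 0.95% = 0.0095.
Each month: B ← B·(1+r) − $175.00.
Month 1: interest $34.96; balance after payment $3,539.96.
Month 2: interest $33.63; balance after payment $3,398.59.
Month 3: interest $32.29; balance after payment $3,255.88.
Month 4: interest $30.93; balance after payment $3,111.81.
Month 5: interest $29.56; balance after payment $2,966.37.
Month 6: interest $28.18; balance after payment $2,819.55.
Month 7: interest $26.79; balance after payment $2,671.34.

$2,671.34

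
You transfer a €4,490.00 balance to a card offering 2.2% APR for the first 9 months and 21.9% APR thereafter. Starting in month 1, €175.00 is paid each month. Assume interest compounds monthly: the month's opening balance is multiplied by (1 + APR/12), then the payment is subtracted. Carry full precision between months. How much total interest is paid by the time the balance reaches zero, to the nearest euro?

Promo months 1–9 at r₀ = 2.2%/12 = 0.00183333; months 10+ at r₁ = 21.9%/12 = 0.01825.
After month 9: iterate B ← B·(1+r₀) − €175.00 for 9 months → €2,978.03.
Then at r₁ with €175.00/mo: n₂ = −ln(1 − r₁·B/P)/ln(1+r₁) ≈ 20.56 → 21 more payments.
Total paid = 29·€175.00 + €98.85 = €5,173.85; interest = €5,173.85 − €4,490.00 = €683.85.

€684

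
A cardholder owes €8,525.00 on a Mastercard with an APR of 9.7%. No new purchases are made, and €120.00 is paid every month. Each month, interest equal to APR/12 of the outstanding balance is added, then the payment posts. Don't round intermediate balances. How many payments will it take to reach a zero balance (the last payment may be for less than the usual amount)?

Monthly rate r = 9.7%/12 = 0.808333% = 0.00808333.
Recurrence: B ← B·(1+r) − €120.00.
Month 1: interest €68.91; balance after payment €8,473.91.
Month 2: interest €68.50; balance after payment €8,422.41.
Closed form: n = −ln(1 − rB₀/P)/ln(1+r) = −ln(0.42575)/ln(1.00808) ≈ 106.065, so the balance reaches zero during payment 107.

107 payments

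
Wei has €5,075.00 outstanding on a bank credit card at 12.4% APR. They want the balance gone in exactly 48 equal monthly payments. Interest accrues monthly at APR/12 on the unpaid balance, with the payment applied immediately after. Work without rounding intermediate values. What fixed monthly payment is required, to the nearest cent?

Monthly rate r = 12.4%/12 = 1.03333% = 0.0103333.
Level-payment amortization: P = B₀·r / (1 − (1+r)^(−n)) = 5075.00·0.0103333 / (1 − 1.01033^(−48)).
Denominator 1 − (1+r)^(−48) = 0.389486487.
P = 52.4417 / 0.389486487 ≈ 134.64.

€134.64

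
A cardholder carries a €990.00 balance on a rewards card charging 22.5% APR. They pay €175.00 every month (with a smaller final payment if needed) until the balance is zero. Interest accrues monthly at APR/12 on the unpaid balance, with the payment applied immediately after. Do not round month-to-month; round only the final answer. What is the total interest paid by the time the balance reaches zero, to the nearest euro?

€66

Monthly rate r = 22.5%/12 = 1.875% = 0.01875.
Payoff takes n = ⌈−ln(1 − rB₀/P)/ln(1+r)⌉ = ⌈6.036⌉ = 7 payments; the last is €6.38.
Total paid = 6·€175.00 + €6.38 = €1,056.38.
Total interest = total paid − principal = €1,056.38 − €990.00 = €66.38.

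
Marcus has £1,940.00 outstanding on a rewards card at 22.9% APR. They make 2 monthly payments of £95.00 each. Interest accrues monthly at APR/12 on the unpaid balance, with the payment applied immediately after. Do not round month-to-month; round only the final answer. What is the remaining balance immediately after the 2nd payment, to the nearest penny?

£1,822.94

Monthly rate r = 22.9%/12 = 1.90833% = 0.0190833.
Each month: B ← B·(1+r) − £95.00.
Month 1: interest £37.02; balance after payment £1,882.02.
Month 2: interest £35.92; balance after payment £1,822.94.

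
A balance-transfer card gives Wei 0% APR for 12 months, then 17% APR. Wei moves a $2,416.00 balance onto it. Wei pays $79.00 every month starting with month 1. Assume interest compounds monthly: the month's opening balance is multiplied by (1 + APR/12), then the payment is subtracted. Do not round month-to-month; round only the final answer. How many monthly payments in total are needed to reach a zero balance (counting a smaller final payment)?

Promo months 1–12 at r₀ = 0%/12 = 0; months 13+ at r₁ = 17%/12 = 0.0141667.
After month 12 (no interest yet): B = $2,416.00 − 12·$79.00 = $1,468.00.
Then at r₁ with $79.00/mo: n₂ = −ln(1 − r₁·B/P)/ln(1+r₁) ≈ 21.72 → 22 more payments.

34 months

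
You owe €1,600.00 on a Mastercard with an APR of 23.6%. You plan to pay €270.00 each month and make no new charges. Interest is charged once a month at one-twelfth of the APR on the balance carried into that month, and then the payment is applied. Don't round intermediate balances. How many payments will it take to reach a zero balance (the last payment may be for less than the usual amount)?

Monthly rate r = 23.6%/12 = 1.96667% = 0.0196667.
Recurrence: B ← B·(1+r) − €270.00.
Month 1: interest €31.47; balance after payment €1,361.47.
Month 2: interest €26.78; balance after payment €1,118.24.
Closed form: n = −ln(1 − rB₀/P)/ln(1+r) = −ln(0.88346)/ln(1.01967) ≈ 6.362, so the balance reaches zero during payment 7.

7 payments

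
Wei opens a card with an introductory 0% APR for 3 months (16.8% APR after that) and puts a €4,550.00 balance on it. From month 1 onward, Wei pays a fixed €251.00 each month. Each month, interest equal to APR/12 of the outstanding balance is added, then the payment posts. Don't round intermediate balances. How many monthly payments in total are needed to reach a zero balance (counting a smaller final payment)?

21 payments

Promo months 1–3 at r₀ = 0%/12 = 0; months 4+ at r₁ = 16.8%/12 = 0.014.
After month 3 (no interest yet): B = €4,550.00 − 3·€251.00 = €3,797.00.
Then at r₁ with €251.00/mo: n₂ = −ln(1 − r₁·B/P)/ln(1+r₁) ≈ 17.12 → 18 more payments.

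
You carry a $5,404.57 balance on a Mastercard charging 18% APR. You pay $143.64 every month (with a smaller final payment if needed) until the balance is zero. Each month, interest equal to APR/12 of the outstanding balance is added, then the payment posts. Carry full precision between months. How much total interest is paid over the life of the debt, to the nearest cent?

$2,612.79

Monthly rate r = 18%/12 = 1.5% = 0.015.
Payoff takes n = ⌈−ln(1 − rB₀/P)/ln(1+r)⌉ = ⌈55.815⌉ = 56 payments; the last is $117.16.
Total paid = 55·$143.64 + $117.16 = $8,017.36.
Total interest = total paid − principal = $8,017.36 − $5,404.57 = $2,612.79.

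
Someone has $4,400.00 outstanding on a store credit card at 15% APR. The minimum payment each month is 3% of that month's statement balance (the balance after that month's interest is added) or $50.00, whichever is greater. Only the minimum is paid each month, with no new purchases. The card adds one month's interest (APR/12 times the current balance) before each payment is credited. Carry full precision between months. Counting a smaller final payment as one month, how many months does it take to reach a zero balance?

Monthly rate r = 15%/12 = 1.25% = 0.0125.
While 3% of the post-interest balance exceeds $50.00, each month B ← (B·(1+r))·(1 − 0.03), i.e. B shrinks by the factor (1+r)·0.97 = 0.98212.
This holds for months 1–55. Entering month 56 the balance is $1,631.64; 3% of the post-interest balance is now below $50.00, so the flat $50.00 minimum applies from here.
From month 56 a fixed $50.00 at rate r clears $1,631.64 in 43 more payments. Total: 55 + 43 = 98 months.

98 months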